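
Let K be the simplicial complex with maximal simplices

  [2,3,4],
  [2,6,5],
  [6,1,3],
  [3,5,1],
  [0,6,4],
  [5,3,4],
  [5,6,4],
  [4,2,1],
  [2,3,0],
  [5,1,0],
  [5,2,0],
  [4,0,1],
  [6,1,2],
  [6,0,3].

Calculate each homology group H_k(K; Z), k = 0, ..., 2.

H_0 = Z,  H_1 = Z^2,  H_2 = Z.

Take the total order 0 < 1 < 2 < 3 < 4 < 5 < 6 on the vertex set. Then K (dimension 2) consists of the simplices:

  0-simplices (7): [0], [1], [2], [3], [4], [5], [6]
  1-simplices (21): [0,1], [0,2], [0,3], [0,4], [0,5], [0,6], [1,2], [1,3], [1,4], [1,5], [1,6], [2,3], [2,4], [2,5], [2,6], [3,4], [3,5], [3,6], [4,5], [4,6], [5,6]
  2-simplices (14): [0,1,4], [0,1,5], [0,2,3], [0,2,5], [0,3,6], [0,4,6], [1,2,4], [1,2,6], [1,3,5], [1,3,6], [2,3,4], [2,5,6], [3,4,5], [4,5,6]

so the chain groups are C_0 ≅ Z^7, C_1 ≅ Z^21, C_2 ≅ Z^14.

∂_1: C_1 → C_0 is given by ∂[p,q] = [q] − [p].
As a 7×21 matrix over Z this has rank 6, with invariant factors (1,1,1,1,1,1).

∂_2: C_2 → C_1 sends each 2-simplex [p,q,r] to [q,r] − [p,r] + [p,q]. For instance
  ∂[1,3,5] = [3,5] − [1,5] + [1,3],
  ∂[0,1,4] = [1,4] − [0,4] + [0,1].
As a 21×14 matrix over Z this has rank 13, with invariant factors (1,1,1,1,1,1,1,1,1,1,1,1,1).

From H_k ≅ ker(∂_k) / im(∂_{k+1}) we obtain:

  H_0: rank C_0 − rank ∂_1 = 7 − 6 = 1, and the invariant factors of ∂_1 are all 1, so H_0 ≅ Z.
  H_1: rank ker ∂_1 − rank ∂_2 = (21 − 6) − 13 = 2, and the invariant factors of ∂_2 are all 1, so H_1 ≅ Z^2.
  H_2: rank ker ∂_2 − rank ∂_3 = (14 − 13) − 0 = 1, and there is no ∂_3, so H_2 ≅ Z.

As a check, the Euler characteristic is 7 − 21 + 14 = 0, which agrees with 1 − 2 + 1 = 0.
(K is a triangulation of the torus T^2.)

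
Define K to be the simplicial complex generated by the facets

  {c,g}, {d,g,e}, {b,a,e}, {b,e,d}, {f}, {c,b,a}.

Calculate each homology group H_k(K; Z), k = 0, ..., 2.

H_0 = Z^2,  H_1 = Z,  H_2 = 0.

K has 7 vertices, 10 edges, 4 triangles.
rank ∂_0 = 0, rank ∂_1 = 5 ⇒ b_0 = 7 − 0 − 5 = 2; all invariant factors of ∂_1 are 1 so no torsion. So H_0 ≅ Z^2.
rank ∂_1 = 5, rank ∂_2 = 4 ⇒ b_1 = 10 − 5 − 4 = 1; all invariant factors of ∂_2 are 1 so no torsion. So H_1 ≅ Z.
rank ∂_2 = 4, rank ∂_3 = 0 ⇒ b_2 = 4 − 4 − 0 = 0. So H_2 ≅ 0.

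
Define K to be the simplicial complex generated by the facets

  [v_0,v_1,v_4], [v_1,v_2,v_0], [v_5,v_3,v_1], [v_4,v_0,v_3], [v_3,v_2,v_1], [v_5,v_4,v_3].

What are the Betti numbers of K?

b_0 = 1, b_1 = 1, b_2 = 0.

Take the total order v_0 < v_1 < v_2 < v_3 < v_4 < v_5 on the vertex set. Then K (dimension 2) consists of the simplices:

  0-simplices (6): [v_0], [v_1], [v_2], [v_3], [v_4], [v_5]
  1-simplices (12): [v_0,v_1], [v_0,v_2], [v_0,v_3], [v_0,v_4], [v_1,v_2], [v_1,v_3], [v_1,v_4], [v_1,v_5], [v_2,v_3], [v_3,v_4], [v_3,v_5], [v_4,v_5]
  2-simplices (6): [v_0,v_1,v_2], [v_0,v_1,v_4], [v_0,v_3,v_4], [v_1,v_2,v_3], [v_1,v_3,v_5], [v_3,v_4,v_5]

so the chain groups are C_0 ≅ Z^6, C_1 ≅ Z^12, C_2 ≅ Z^6.

∂_1: C_1 → C_0 is given by ∂[p,q] = [q] − [p].
The resulting 6×12 matrix has rank 5, and its Smith normal form has invariant factors (1,1,1,1,1).

∂_2: C_2 → C_1 maps a triangle to the signed sum of its edges. For instance
  ∂[v_3,v_4,v_5] = [v_4,v_5] − [v_3,v_5] + [v_3,v_4],
  ∂[v_0,v_1,v_2] = [v_1,v_2] − [v_0,v_2] + [v_0,v_1].
The resulting 12×6 matrix has rank 6, and its Smith normal form has invariant factors (1,1,1,1,1,1).

Computing H_k = (kernel of ∂_k) / (image of ∂_{k+1}):

  H_0: rank C_0 − rank ∂_1 = 6 − 5 = 1, and the invariant factors of ∂_1 are all 1, so H_0 ≅ Z.
  H_1: rank ker ∂_1 − rank ∂_2 = (12 − 5) − 6 = 1, and the invariant factors of ∂_2 are all 1, so H_1 ≅ Z.
  H_2: rank ker ∂_2 − rank ∂_3 = (6 − 6) − 0 = 0, and there is no ∂_3, so H_2 ≅ 0.

As a check, the Euler characteristic is 6 − 12 + 6 = 0, which agrees with 1 − 1 + 0 = 0.
(K is a triangulation of the cylinder S^1 x I.)

Hence the Betti numbers are b_0 = 1, b_1 = 1, b_2 = 0.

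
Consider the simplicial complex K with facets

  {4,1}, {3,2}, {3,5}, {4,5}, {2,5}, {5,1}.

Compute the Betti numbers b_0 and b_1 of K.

b_0 = 1, b_1 = 2.

Take the total order 1 < 2 < 3 < 4 < 5 on the vertex set. Then K (dimension 1) consists of the simplices:

  0-simplices (5): [1], [2], [3], [4], [5]
  1-simplices (6): [1,4], [1,5], [2,3], [2,5], [3,5], [4,5]

so the chain groups are C_0 ≅ Z^5, C_1 ≅ Z^6.

∂_1: C_1 → C_0 maps an edge to its endpoints' difference, ∂[p,q] = q − p. For instance
  ∂[3,5] = [5] − [3].
As a 5×6 matrix over Z this has rank 4, with invariant factors (1,1,1,1).

From H_k ≅ ker(∂_k) / im(∂_{k+1}) we obtain:

  H_0: rank C_0 − rank ∂_1 = 5 − 4 = 1, and the invariant factors of ∂_1 are all 1, so H_0 = Z.
  H_1: rank ker ∂_1 − rank ∂_2 = (6 − 4) − 0 = 2, and there is no ∂_2, so H_1 = Z^2.

Hence the Betti numbers are b_0 = 1, b_1 = 2.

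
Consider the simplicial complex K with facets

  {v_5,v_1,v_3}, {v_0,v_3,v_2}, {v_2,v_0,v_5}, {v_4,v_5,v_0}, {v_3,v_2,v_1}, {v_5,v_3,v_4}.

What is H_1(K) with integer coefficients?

H_1 = Z.

Fix the vertex order v_0 < v_1 < v_2 < v_3 < v_4 < v_5 and write every simplex with vertices in increasing order. Then dim K = 2 and the simplices of K are:

  0-simplices (6): [v_0], [v_1], [v_2], [v_3], [v_4], [v_5]
  1-simplices (12): [v_0,v_2], [v_0,v_3], [v_0,v_4], [v_0,v_5], [v_1,v_2], [v_1,v_3], [v_1,v_5], [v_2,v_3], [v_2,v_5], [v_3,v_4], [v_3,v_5], [v_4,v_5]
  2-simplices (6): [v_0,v_2,v_3], [v_0,v_2,v_5], [v_0,v_4,v_5], [v_1,v_2,v_3], [v_1,v_3,v_5], [v_3,v_4,v_5]

Hence C_0 ≅ Z^6, C_1 ≅ Z^12, C_2 ≅ Z^6.

The boundary map ∂_1: C_1 → C_0 is given by ∂[p,q] = [q] − [p]. For instance
  ∂[v_0,v_5] = [v_5] − [v_0].
The 6×12 boundary matrix has rank 5 and Smith normal form diag(1,1,1,1,1).

∂_2: C_2 → C_1 maps a triangle to the signed sum of its edges. For instance
  ∂[v_0,v_2,v_5] = [v_2,v_5] − [v_0,v_5] + [v_0,v_2],
  ∂[v_0,v_4,v_5] = [v_4,v_5] − [v_0,v_5] + [v_0,v_4].
The 12×6 boundary matrix has rank 6 and Smith normal form diag(1,1,1,1,1,1).

Reading off H_k = ker ∂_k / im ∂_{k+1}:

  H_1: rank ker ∂_1 − rank ∂_2 = (12 − 5) − 6 = 1, and the invariant factors of ∂_2 are all 1, so H_1 = Z.

(K is a triangulation of the cylinder S^1 x I.)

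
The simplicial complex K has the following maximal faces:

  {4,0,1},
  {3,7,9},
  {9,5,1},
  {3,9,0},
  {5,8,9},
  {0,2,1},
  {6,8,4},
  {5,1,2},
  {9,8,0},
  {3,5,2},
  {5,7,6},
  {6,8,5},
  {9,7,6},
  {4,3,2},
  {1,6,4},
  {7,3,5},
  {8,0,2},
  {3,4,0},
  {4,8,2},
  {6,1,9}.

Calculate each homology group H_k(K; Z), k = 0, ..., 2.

H_0 ≅ Z,  H_1 ≅ Z ⊕ Z/2,  H_2 = 0.

We work with the vertex ordering 0 < 1 < 2 < 3 < 4 < 5 < 6 < 7 < 8 < 9. The simplices of K, each written with vertices in increasing order, are:

  0-simplices (10): [0], [1], [2], [3], [4], [5], [6], [7], [8], [9]
  1-simplices (30): (30 of them)
  2-simplices (20): (20 of them)

giving chain groups C_0 ≅ Z^10, C_1 ≅ Z^30, C_2 ≅ Z^20.

∂_1: C_1 → C_0 is given by ∂[p,q] = [q] − [p].
The 10×30 boundary matrix has rank 9 and Smith normal form diag(1,1,1,1,1,1,1,1,1).

The boundary map ∂_2: C_2 → C_1 maps a triangle to the signed sum of its edges. For instance
  ∂[4,6,8] = [6,8] − [4,8] + [4,6],
  ∂[1,5,9] = [5,9] − [1,9] + [1,5].
The resulting 30×20 matrix has rank 20, and its Smith normal form has invariant factors (1,1,1,1,1,1,1,1,1,1,1,1,1,1,1,1,1,1,1,2).

Reading off H_k = ker ∂_k / im ∂_{k+1}:

  H_0: rank C_0 − rank ∂_1 = 10 − 9 = 1, and the invariant factors of ∂_1 are all 1, so H_0 ≅ Z.
  H_1: rank ker ∂_1 − rank ∂_2 = (30 − 9) − 20 = 1, and ∂_2 has invariant factor 2 > 1, so H_1 ≅ Z ⊕ Z/2.
  H_2: rank ker ∂_2 − rank ∂_3 = (20 − 20) − 0 = 0, and there is no ∂_3, so H_2 ≅ 0.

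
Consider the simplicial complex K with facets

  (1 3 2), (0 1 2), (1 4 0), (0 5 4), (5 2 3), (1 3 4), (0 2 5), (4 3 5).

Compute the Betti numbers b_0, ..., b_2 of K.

b_0 = 1, b_1 = 0, b_2 = 1.

We work with the vertex ordering 0 < 1 < 2 < 3 < 4 < 5. The simplices of K, each written with vertices in increasing order, are:

  0-simplices (6): [0], [1], [2], [3], [4], [5]
  1-simplices (12): [0,1], [0,2], [0,4], [0,5], [1,2], [1,3], [1,4], [2,3], [2,5], [3,4], [3,5], [4,5]
  2-simplices (8): [0,1,2], [0,1,4], [0,2,5], [0,4,5], [1,2,3], [1,3,4], [2,3,5], [3,4,5]

Hence C_0 ≅ Z^6, C_1 ≅ Z^12, C_2 ≅ Z^8.

The boundary map ∂_1: C_1 → C_0 is given by ∂[p,q] = [q] − [p].
This gives a 6×12 integer matrix of rank 5; reducing to Smith normal form yields diagonal entries (1,1,1,1,1).

Boundary ∂_2: C_2 → C_1 acts by ∂[p,q,r] = [q,r] − [p,r] + [p,q]. For instance
  ∂[3,4,5] = [4,5] − [3,5] + [3,4],
  ∂[0,4,5] = [4,5] − [0,5] + [0,4].
This gives a 12×8 integer matrix of rank 7; reducing to Smith normal form yields diagonal entries (1,1,1,1,1,1,1).

Now H_k = ker ∂_k / im ∂_{k+1}, so:

  H_0: rank C_0 − rank ∂_1 = 6 − 5 = 1, and the invariant factors of ∂_1 are all 1, so H_0 ≅ Z.
  H_1: rank ker ∂_1 − rank ∂_2 = (12 − 5) − 7 = 0, and the invariant factors of ∂_2 are all 1, so H_1 ≅ 0.
  H_2: rank ker ∂_2 − rank ∂_3 = (8 − 7) − 0 = 1, and there is no ∂_3, so H_2 ≅ Z.

Hence the Betti numbers are b_0 = 1, b_1 = 0, b_2 = 1.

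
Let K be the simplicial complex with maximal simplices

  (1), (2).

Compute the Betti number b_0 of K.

b_0 = 2.

Fix the vertex order 1 < 2 and write every simplex with vertices in increasing order. Then dim K = 0 and the simplices of K are:

  0-simplices (2): [1], [2]

giving chain groups C_0 ≅ Z^2.

From H_k ≅ ker(∂_k) / im(∂_{k+1}) we obtain:

  H_0: rank C_0 − rank ∂_1 = 2 − 0 = 2, and there is no ∂_1, so H_0 ≅ Z^2.

(K is a triangulation of a set of 2 points.)

Hence the Betti numbers are b_0 = 2.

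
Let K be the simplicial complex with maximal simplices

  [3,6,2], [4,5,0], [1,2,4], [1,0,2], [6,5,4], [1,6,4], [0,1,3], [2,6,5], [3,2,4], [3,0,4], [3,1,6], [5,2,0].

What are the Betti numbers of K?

K has 7 vertices, 18 edges, 12 triangles.
rank ∂_0 = 0, rank ∂_1 = 6 ⇒ b_0 = 7 − 0 − 6 = 1; all invariant factors of ∂_1 are 1 so no torsion. So H_0 = Z.
rank ∂_1 = 6, rank ∂_2 = 12 ⇒ b_1 = 18 − 6 − 12 = 0; ∂_2 has invariant factor(s) [2] giving torsion. So H_1 = Z/2.
rank ∂_2 = 12, rank ∂_3 = 0 ⇒ b_2 = 12 − 12 − 0 = 0. So H_2 = 0.

b_0 = 1, b_1 = 0, b_2 = 0.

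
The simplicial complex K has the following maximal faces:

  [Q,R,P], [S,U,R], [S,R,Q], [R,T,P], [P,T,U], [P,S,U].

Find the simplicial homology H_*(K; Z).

Order the vertices as P < Q < R < S < T < U. Listing each simplex with vertices in this order, K has dimension 2 with simplices:

  0-simplices (6): P, Q, R, S, T, U
  1-simplices (12): PQ, PR, PS, PT, PU, QR, QS, RS, RT, RU, SU, TU
  2-simplices (6): PQR, PRT, PSU, PTU, QRS, RSU

giving chain groups C_0 ≅ Z^6, C_1 ≅ Z^12, C_2 ≅ Z^6.

Boundary ∂_1: C_1 → C_0 maps an edge to its endpoints' difference, ∂[p,q] = q − p.
The resulting 6×12 matrix has rank 5, and its Smith normal form has invariant factors (1,1,1,1,1).

Boundary ∂_2: C_2 → C_1 acts by ∂[p,q,r] = [q,r] − [p,r] + [p,q]. For instance
  ∂PRT = RT − PT + PR,
  ∂PQR = QR − PR + PQ.
This gives a 12×6 integer matrix of rank 6; reducing to Smith normal form yields diagonal entries (1,1,1,1,1,1).

Now H_k = ker ∂_k / im ∂_{k+1}, so:

  H_0: rank C_0 − rank ∂_1 = 6 − 5 = 1, and the invariant factors of ∂_1 are all 1, so H_0 ≅ Z.
  H_1: rank ker ∂_1 − rank ∂_2 = (12 − 5) − 6 = 1, and the invariant factors of ∂_2 are all 1, so H_1 ≅ Z.
  H_2: rank ker ∂_2 − rank ∂_3 = (6 − 6) − 0 = 0, and there is no ∂_3, so H_2 ≅ 0.

As a check, the Euler characteristic is 6 − 12 + 6 = 0, which agrees with 1 − 1 + 0 = 0.
(K is a triangulation of the cylinder S^1 x I.)

H_0 ≅ Z,  H_1 ≅ Z,  H_2 = 0.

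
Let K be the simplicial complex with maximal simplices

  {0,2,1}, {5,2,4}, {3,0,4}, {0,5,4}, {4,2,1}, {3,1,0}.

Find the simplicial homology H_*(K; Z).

Fix the vertex order 0 < 1 < 2 < 3 < 4 < 5 and write every simplex with vertices in increasing order. Then dim K = 2 and the simplices of K are:

  0-simplices (6): [0], [1], [2], [3], [4], [5]
  1-simplices (12): [0,1], [0,2], [0,3], [0,4], [0,5], [1,2], [1,3], [1,4], [2,4], [2,5], [3,4], [4,5]
  2-simplices (6): [0,1,2], [0,1,3], [0,3,4], [0,4,5], [1,2,4], [2,4,5]

giving chain groups C_0 ≅ Z^6, C_1 ≅ Z^12, C_2 ≅ Z^6.

Boundary ∂_1: C_1 → C_0 maps an edge to its endpoints' difference, ∂[p,q] = q − p. For instance
  ∂[1,3] = [3] − [1].
The resulting 6×12 matrix has rank 5, and its Smith normal form has invariant factors (1,1,1,1,1).

The boundary map ∂_2: C_2 → C_1 maps a triangle to the signed sum of its edges. For instance
  ∂[0,1,3] = [1,3] − [0,3] + [0,1],
  ∂[1,2,4] = [2,4] − [1,4] + [1,2].
The resulting 12×6 matrix has rank 6, and its Smith normal form has invariant factors (1,1,1,1,1,1).

Reading off H_k = ker ∂_k / im ∂_{k+1}:

  H_0: rank C_0 − rank ∂_1 = 6 − 5 = 1, and the invariant factors of ∂_1 are all 1, so H_0 = Z.
  H_1: rank ker ∂_1 − rank ∂_2 = (12 − 5) − 6 = 1, and the invariant factors of ∂_2 are all 1, so H_1 = Z.
  H_2: rank ker ∂_2 − rank ∂_3 = (6 − 6) − 0 = 0, and there is no ∂_3, so H_2 = 0.

(K is a triangulation of the cylinder S^1 x I.)

H_0 = Z,  H_1 = Z,  H_2 = 0.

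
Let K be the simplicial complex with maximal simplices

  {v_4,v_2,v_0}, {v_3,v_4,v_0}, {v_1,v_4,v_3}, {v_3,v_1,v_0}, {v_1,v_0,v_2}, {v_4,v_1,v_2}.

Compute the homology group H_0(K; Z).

Take the total order v_0 < v_1 < v_2 < v_3 < v_4 on the vertex set. Then K (dimension 2) consists of the simplices:

  0-simplices (5): [v_0], [v_1], [v_2], [v_3], [v_4]
  1-simplices (9): [v_0,v_1], [v_0,v_2], [v_0,v_3], [v_0,v_4], [v_1,v_2], [v_1,v_3], [v_1,v_4], [v_2,v_4], [v_3,v_4]
  2-simplices (6): [v_0,v_1,v_2], [v_0,v_1,v_3], [v_0,v_2,v_4], [v_0,v_3,v_4], [v_1,v_2,v_4], [v_1,v_3,v_4]

so the chain groups are C_0 ≅ Z^5, C_1 ≅ Z^9, C_2 ≅ Z^6.

∂_1: C_1 → C_0 maps an edge to its endpoints' difference, ∂[p,q] = q − p.
The 5×9 boundary matrix has rank 4 and Smith normal form diag(1,1,1,1).

Boundary ∂_2: C_2 → C_1 maps a triangle to the signed sum of its edges. For instance
  ∂[v_1,v_3,v_4] = [v_3,v_4] − [v_1,v_4] + [v_1,v_3],
  ∂[v_0,v_1,v_3] = [v_1,v_3] − [v_0,v_3] + [v_0,v_1].
As a 9×6 matrix over Z this has rank 5, with invariant factors (1,1,1,1,1).

Now H_k = ker ∂_k / im ∂_{k+1}, so:

  H_0: rank C_0 − rank ∂_1 = 5 − 4 = 1, and the invariant factors of ∂_1 are all 1, so H_0 ≅ Z.

(K is a triangulation of the 2-sphere S^2.)

H_0 ≅ Z.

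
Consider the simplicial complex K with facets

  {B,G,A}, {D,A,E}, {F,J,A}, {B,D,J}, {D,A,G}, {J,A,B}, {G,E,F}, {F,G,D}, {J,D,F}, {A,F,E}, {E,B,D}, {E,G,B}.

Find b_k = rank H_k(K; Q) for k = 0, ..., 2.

Order the vertices as A < B < D < E < F < G < J. Listing each simplex with vertices in this order, K has dimension 2 with simplices:

  0-simplices (7): A, B, D, E, F, G, J
  1-simplices (18): AB, AD, AE, AF, AG, AJ, BD, BE, BG, BJ, DE, DF, DG, DJ, EF, EG, FG, FJ
  2-simplices (12): ABG, ABJ, ADE, ADG, AEF, AFJ, BDE, BDJ, BEG, DFG, DFJ, EFG

giving chain groups C_0 ≅ Z^7, C_1 ≅ Z^18, C_2 ≅ Z^12.

∂_1: C_1 → C_0 is given by ∂[p,q] = [q] − [p]. For instance
  ∂BE = E − B.
This gives a 7×18 integer matrix of rank 6; reducing to Smith normal form yields diagonal entries (1,1,1,1,1,1).

∂_2: C_2 → C_1 maps a triangle to the signed sum of its edges. For instance
  ∂AEF = EF − AF + AE,
  ∂DFG = FG − DG + DF.
The resulting 18×12 matrix has rank 12, and its Smith normal form has invariant factors (1,1,1,1,1,1,1,1,1,1,1,2).

Reading off H_k = ker ∂_k / im ∂_{k+1}:

  H_0: rank C_0 − rank ∂_1 = 7 − 6 = 1, and the invariant factors of ∂_1 are all 1, so H_0 ≅ Z.
  H_1: rank ker ∂_1 − rank ∂_2 = (18 − 6) − 12 = 0, and ∂_2 has invariant factor 2 > 1, so H_1 ≅ Z/2Z.
  H_2: rank ker ∂_2 − rank ∂_3 = (12 − 12) − 0 = 0, and there is no ∂_3, so H_2 ≅ 0.

As a check, the Euler characteristic is 7 − 18 + 12 = 1, which agrees with 1 − 0 + 0 = 1.

Hence the Betti numbers are b_0 = 1, b_1 = 0, b_2 = 0.

b_0 = 1, b_1 = 0, b_2 = 0.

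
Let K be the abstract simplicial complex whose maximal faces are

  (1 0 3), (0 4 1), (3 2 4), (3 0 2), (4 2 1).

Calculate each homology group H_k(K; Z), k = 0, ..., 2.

H_0 = Z,  H_1 = Z,  H_2 = 0.

We work with the vertex ordering 0 < 1 < 2 < 3 < 4. The simplices of K, each written with vertices in increasing order, are:

  0-simplices (5): [0], [1], [2], [3], [4]
  1-simplices (10): [0,1], [0,2], [0,3], [0,4], [1,2], [1,3], [1,4], [2,3], [2,4], [3,4]
  2-simplices (5): [0,1,3], [0,1,4], [0,2,3], [1,2,4], [2,3,4]

giving chain groups C_0 ≅ Z^5, C_1 ≅ Z^10, C_2 ≅ Z^5.

The boundary map ∂_1: C_1 → C_0 maps an edge to its endpoints' difference, ∂[p,q] = q − p. For instance
  ∂[2,3] = [3] − [2].
This gives a 5×10 integer matrix of rank 4; reducing to Smith normal form yields diagonal entries (1,1,1,1).

Boundary ∂_2: C_2 → C_1 maps a triangle to the signed sum of its edges. For instance
  ∂[0,2,3] = [2,3] − [0,3] + [0,2],
  ∂[2,3,4] = [3,4] − [2,4] + [2,3].
This gives a 10×5 integer matrix of rank 5; reducing to Smith normal form yields diagonal entries (1,1,1,1,1).

Now H_k = ker ∂_k / im ∂_{k+1}, so:

  H_0: rank C_0 − rank ∂_1 = 5 − 4 = 1, and the invariant factors of ∂_1 are all 1, so H_0 = Z.
  H_1: rank ker ∂_1 − rank ∂_2 = (10 − 4) − 5 = 1, and the invariant factors of ∂_2 are all 1, so H_1 = Z.
  H_2: rank ker ∂_2 − rank ∂_3 = (5 − 5) − 0 = 0, and there is no ∂_3, so H_2 = 0.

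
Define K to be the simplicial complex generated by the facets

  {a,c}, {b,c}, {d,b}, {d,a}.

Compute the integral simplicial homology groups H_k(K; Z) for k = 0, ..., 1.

K has 4 vertices, 4 edges.
rank ∂_0 = 0, rank ∂_1 = 3 ⇒ b_0 = 4 − 0 − 3 = 1; all invariant factors of ∂_1 are 1 so no torsion. So H_0 = Z.
rank ∂_1 = 3, rank ∂_2 = 0 ⇒ b_1 = 4 − 3 − 0 = 1. So H_1 = Z.

H_0 ≅ Z,  H_1 ≅ Z.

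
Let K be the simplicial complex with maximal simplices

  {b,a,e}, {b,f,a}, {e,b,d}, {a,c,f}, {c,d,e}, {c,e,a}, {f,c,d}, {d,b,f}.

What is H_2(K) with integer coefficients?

Fix the vertex order a < b < c < d < e < f and write every simplex with vertices in increasing order. Then dim K = 2 and the simplices of K are:

  0-simplices (6): a, b, c, d, e, f
  1-simplices (12): ab, ac, ae, af, bd, be, bf, cd, ce, cf, de, df
  2-simplices (8): abe, abf, ace, acf, bde, bdf, cde, cdf

Hence C_0 ≅ Z^6, C_1 ≅ Z^12, C_2 ≅ Z^8.

∂_1: C_1 → C_0 sends each edge [p,q] (with p < q) to q − p. For instance
  ∂de = e − d.
As a 6×12 matrix over Z this has rank 5, with invariant factors (1,1,1,1,1).

∂_2: C_2 → C_1 acts by ∂[p,q,r] = [q,r] − [p,r] + [p,q]. For instance
  ∂cde = de − ce + cd,
  ∂bde = de − be + bd.
The resulting 12×8 matrix has rank 7, and its Smith normal form has invariant factors (1,1,1,1,1,1,1).

Computing H_k = (kernel of ∂_k) / (image of ∂_{k+1}):

  H_2: rank ker ∂_2 − rank ∂_3 = (8 − 7) − 0 = 1, and there is no ∂_3, so H_2 = Z.

H_2 ≅ Z.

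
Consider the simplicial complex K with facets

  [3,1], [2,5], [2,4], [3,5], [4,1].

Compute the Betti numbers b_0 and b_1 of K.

b_0 = 1, b_1 = 1.

Order the vertices as 1 < 2 < 3 < 4 < 5. Listing each simplex with vertices in this order, K has dimension 1 with simplices:

  0-simplices (5): [1], [2], [3], [4], [5]
  1-simplices (5): [1,3], [1,4], [2,4], [2,5], [3,5]

giving chain groups C_0 ≅ Z^5, C_1 ≅ Z^5.

∂_1: C_1 → C_0 maps an edge to its endpoints' difference, ∂[p,q] = q − p. For instance
  ∂[1,3] = [3] − [1].
The resulting 5×5 matrix has rank 4, and its Smith normal form has invariant factors (1,1,1,1).

From H_k ≅ ker(∂_k) / im(∂_{k+1}) we obtain:

  H_0: rank C_0 − rank ∂_1 = 5 − 4 = 1, and the invariant factors of ∂_1 are all 1, so H_0 = Z.
  H_1: rank ker ∂_1 − rank ∂_2 = (5 − 4) − 0 = 1, and there is no ∂_2, so H_1 = Z.

Hence the Betti numbers are b_0 = 1, b_1 = 1.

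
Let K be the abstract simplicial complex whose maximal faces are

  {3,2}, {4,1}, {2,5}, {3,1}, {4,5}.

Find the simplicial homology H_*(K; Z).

Fix the vertex order 1 < 2 < 3 < 4 < 5 and write every simplex with vertices in increasing order. Then dim K = 1 and the simplices of K are:

  0-simplices (5): [1], [2], [3], [4], [5]
  1-simplices (5): [1,3], [1,4], [2,3], [2,5], [4,5]

so the chain groups are C_0 ≅ Z^5, C_1 ≅ Z^5.

The boundary map ∂_1: C_1 → C_0 sends each edge [p,q] (with p < q) to q − p.
The resulting 5×5 matrix has rank 4, and its Smith normal form has invariant factors (1,1,1,1).

Now H_k = ker ∂_k / im ∂_{k+1}, so:

  H_0: rank C_0 − rank ∂_1 = 5 − 4 = 1, and the invariant factors of ∂_1 are all 1, so H_0 ≅ Z.
  H_1: rank ker ∂_1 − rank ∂_2 = (5 − 4) − 0 = 1, and there is no ∂_2, so H_1 ≅ Z.

H_0 = Z,  H_1 = Z.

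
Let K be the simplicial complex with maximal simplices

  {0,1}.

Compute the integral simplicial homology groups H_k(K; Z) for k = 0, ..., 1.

H_0 = Z,  H_1 = 0.

Fix the vertex order 0 < 1 and write every simplex with vertices in increasing order. Then dim K = 1 and the simplices of K are:

  0-simplices (2): [0], [1]
  1-simplices (1): [0,1]

giving chain groups C_0 ≅ Z^2, C_1 ≅ Z^1.

The boundary map ∂_1: C_1 → C_0 is given by ∂[p,q] = [q] − [p].
This gives a 2×1 integer matrix of rank 1; reducing to Smith normal form yields diagonal entries (1).

Reading off H_k = ker ∂_k / im ∂_{k+1}:

  H_0: rank C_0 − rank ∂_1 = 2 − 1 = 1, and the invariant factors of ∂_1 are all 1, so H_0 ≅ Z.
  H_1: rank ker ∂_1 − rank ∂_2 = (1 − 1) − 0 = 0, and there is no ∂_2, so H_1 ≅ 0.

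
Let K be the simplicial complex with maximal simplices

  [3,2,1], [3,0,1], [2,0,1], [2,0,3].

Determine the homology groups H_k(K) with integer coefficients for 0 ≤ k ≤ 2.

Fix the vertex order 0 < 1 < 2 < 3 and write every simplex with vertices in increasing order. Then dim K = 2 and the simplices of K are:

  0-simplices (4): [0], [1], [2], [3]
  1-simplices (6): [0,1], [0,2], [0,3], [1,2], [1,3], [2,3]
  2-simplices (4): [0,1,2], [0,1,3], [0,2,3], [1,2,3]

so the chain groups are C_0 ≅ Z^4, C_1 ≅ Z^6, C_2 ≅ Z^4.

Boundary ∂_1: C_1 → C_0 sends each edge [p,q] (with p < q) to q − p.
The resulting 4×6 matrix has rank 3, and its Smith normal form has invariant factors (1,1,1).

The boundary map ∂_2: C_2 → C_1 maps a triangle to the signed sum of its edges. For instance
  ∂[0,2,3] = [2,3] − [0,3] + [0,2],
  ∂[0,1,2] = [1,2] − [0,2] + [0,1].
As a 6×4 matrix over Z this has rank 3, with invariant factors (1,1,1).

Computing H_k = (kernel of ∂_k) / (image of ∂_{k+1}):

  H_0: rank C_0 − rank ∂_1 = 4 − 3 = 1, and the invariant factors of ∂_1 are all 1, so H_0 ≅ Z.
  H_1: rank ker ∂_1 − rank ∂_2 = (6 − 3) − 3 = 0, and the invariant factors of ∂_2 are all 1, so H_1 ≅ 0.
  H_2: rank ker ∂_2 − rank ∂_3 = (4 − 3) − 0 = 1, and there is no ∂_3, so H_2 ≅ Z.

As a check, the Euler characteristic is 4 − 6 + 4 = 2, which agrees with 1 − 0 + 1 = 2.

H_0 = Z,  H_1 = 0,  H_2 = Z.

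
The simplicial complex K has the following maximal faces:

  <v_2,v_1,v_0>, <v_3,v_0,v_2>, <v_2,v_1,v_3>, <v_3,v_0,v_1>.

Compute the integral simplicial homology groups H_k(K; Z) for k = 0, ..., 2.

H_0 = Z,  H_1 = 0,  H_2 = Z.

Take the total order v_0 < v_1 < v_2 < v_3 on the vertex set. Then K (dimension 2) consists of the simplices:

  0-simplices (4): [v_0], [v_1], [v_2], [v_3]
  1-simplices (6): [v_0,v_1], [v_0,v_2], [v_0,v_3], [v_1,v_2], [v_1,v_3], [v_2,v_3]
  2-simplices (4): [v_0,v_1,v_2], [v_0,v_1,v_3], [v_0,v_2,v_3], [v_1,v_2,v_3]

so the chain groups are C_0 ≅ Z^4, C_1 ≅ Z^6, C_2 ≅ Z^4.

Boundary ∂_1: C_1 → C_0 maps an edge to its endpoints' difference, ∂[p,q] = q − p.
This gives a 4×6 integer matrix of rank 3; reducing to Smith normal form yields diagonal entries (1,1,1).

Boundary ∂_2: C_2 → C_1 sends each 2-simplex [p,q,r] to [q,r] − [p,r] + [p,q]. For instance
  ∂[v_0,v_1,v_2] = [v_1,v_2] − [v_0,v_2] + [v_0,v_1],
  ∂[v_1,v_2,v_3] = [v_2,v_3] − [v_1,v_3] + [v_1,v_2].
As a 6×4 matrix over Z this has rank 3, with invariant factors (1,1,1).

From H_k ≅ ker(∂_k) / im(∂_{k+1}) we obtain:

  H_0: rank C_0 − rank ∂_1 = 4 − 3 = 1, and the invariant factors of ∂_1 are all 1, so H_0 ≅ Z.
  H_1: rank ker ∂_1 − rank ∂_2 = (6 − 3) − 3 = 0, and the invariant factors of ∂_2 are all 1, so H_1 ≅ 0.
  H_2: rank ker ∂_2 − rank ∂_3 = (4 − 3) − 0 = 1, and there is no ∂_3, so H_2 ≅ Z.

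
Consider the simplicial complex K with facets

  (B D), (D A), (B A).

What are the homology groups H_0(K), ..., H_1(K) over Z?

We work with the vertex ordering A < B < D. The simplices of K, each written with vertices in increasing order, are:

  0-simplices (3): A, B, D
  1-simplices (3): AB, AD, BD

Hence C_0 ≅ Z^3, C_1 ≅ Z^3.

∂_1: C_1 → C_0 maps an edge to its endpoints' difference, ∂[p,q] = q − p.
The 3×3 boundary matrix has rank 2 and Smith normal form diag(1,1).

Reading off H_k = ker ∂_k / im ∂_{k+1}:

  H_0: rank C_0 − rank ∂_1 = 3 − 2 = 1, and the invariant factors of ∂_1 are all 1, so H_0 = Z.
  H_1: rank ker ∂_1 − rank ∂_2 = (3 − 2) − 0 = 1, and there is no ∂_2, so H_1 = Z.

(K is a triangulation of the circle S^1.)

H_0 = Z,  H_1 = Z.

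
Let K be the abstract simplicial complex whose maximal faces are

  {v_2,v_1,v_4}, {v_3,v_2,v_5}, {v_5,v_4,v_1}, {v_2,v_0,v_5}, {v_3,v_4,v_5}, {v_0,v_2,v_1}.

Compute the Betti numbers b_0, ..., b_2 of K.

Take the total order v_0 < v_1 < v_2 < v_3 < v_4 < v_5 on the vertex set. Then K (dimension 2) consists of the simplices:

  0-simplices (6): [v_0], [v_1], [v_2], [v_3], [v_4], [v_5]
  1-simplices (12): [v_0,v_1], [v_0,v_2], [v_0,v_5], [v_1,v_2], [v_1,v_4], [v_1,v_5], [v_2,v_3], [v_2,v_4], [v_2,v_5], [v_3,v_4], [v_3,v_5], [v_4,v_5]
  2-simplices (6): [v_0,v_1,v_2], [v_0,v_2,v_5], [v_1,v_2,v_4], [v_1,v_4,v_5], [v_2,v_3,v_5], [v_3,v_4,v_5]

Hence C_0 ≅ Z^6, C_1 ≅ Z^12, C_2 ≅ Z^6.

∂_1: C_1 → C_0 maps an edge to its endpoints' difference, ∂[p,q] = q − p. For instance
  ∂[v_0,v_2] = [v_2] − [v_0].
This gives a 6×12 integer matrix of rank 5; reducing to Smith normal form yields diagonal entries (1,1,1,1,1).

Boundary ∂_2: C_2 → C_1 acts by ∂[p,q,r] = [q,r] − [p,r] + [p,q]. For instance
  ∂[v_1,v_2,v_4] = [v_2,v_4] − [v_1,v_4] + [v_1,v_2],
  ∂[v_2,v_3,v_5] = [v_3,v_5] − [v_2,v_5] + [v_2,v_3].
The resulting 12×6 matrix has rank 6, and its Smith normal form has invariant factors (1,1,1,1,1,1).

Computing H_k = (kernel of ∂_k) / (image of ∂_{k+1}):

  H_0: rank C_0 − rank ∂_1 = 6 − 5 = 1, and the invariant factors of ∂_1 are all 1, so H_0 ≅ Z.
  H_1: rank ker ∂_1 − rank ∂_2 = (12 − 5) − 6 = 1, and the invariant factors of ∂_2 are all 1, so H_1 ≅ Z.
  H_2: rank ker ∂_2 − rank ∂_3 = (6 − 6) − 0 = 0, and there is no ∂_3, so H_2 ≅ 0.

As a check, the Euler characteristic is 6 − 12 + 6 = 0, which agrees with 1 − 1 + 0 = 0.

Hence the Betti numbers are b_0 = 1, b_1 = 1, b_2 = 0.

b_0 = 1, b_1 = 1, b_2 = 0.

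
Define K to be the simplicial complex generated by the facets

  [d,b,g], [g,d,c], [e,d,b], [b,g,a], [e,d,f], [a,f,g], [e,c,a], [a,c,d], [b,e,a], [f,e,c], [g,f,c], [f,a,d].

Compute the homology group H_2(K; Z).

H_2 = 0.

Take the total order a < b < c < d < e < f < g on the vertex set. Then K (dimension 2) consists of the simplices:

  0-simplices (7): a, b, c, d, e, f, g
  1-simplices (18): ab, ac, ad, ae, af, ag, bd, be, bg, cd, ce, cf, cg, de, df, dg, ef, fg
  2-simplices (12): abe, abg, acd, ace, adf, afg, bde, bdg, cdg, cef, cfg, def

so the chain groups are C_0 ≅ Z^7, C_1 ≅ Z^18, C_2 ≅ Z^12.

∂_1: C_1 → C_0 is given by ∂[p,q] = [q] − [p]. For instance
  ∂cf = f − c.
The resulting 7×18 matrix has rank 6, and its Smith normal form has invariant factors (1,1,1,1,1,1).

The boundary map ∂_2: C_2 → C_1 acts by ∂[p,q,r] = [q,r] − [p,r] + [p,q]. For instance
  ∂adf = df − af + ad,
  ∂bdg = dg − bg + bd.
As a 18×12 matrix over Z this has rank 12, with invariant factors (1,1,1,1,1,1,1,1,1,1,1,2).

Reading off H_k = ker ∂_k / im ∂_{k+1}:

  H_2: rank ker ∂_2 − rank ∂_3 = (12 − 12) − 0 = 0, and there is no ∂_3, so H_2 ≅ 0.

(K is a triangulation of the real projective plane RP^2.)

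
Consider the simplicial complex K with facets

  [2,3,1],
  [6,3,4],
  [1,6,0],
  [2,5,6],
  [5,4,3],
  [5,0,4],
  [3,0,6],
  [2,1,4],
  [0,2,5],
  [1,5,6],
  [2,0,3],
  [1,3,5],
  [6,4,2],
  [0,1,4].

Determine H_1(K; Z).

K has 7 vertices, 21 edges, 14 triangles.
rank ∂_1 = 6, rank ∂_2 = 13 ⇒ b_1 = 21 − 6 − 13 = 2; all invariant factors of ∂_2 are 1 so no torsion. So H_1 ≅ Z^2.

H_1 = Z^2.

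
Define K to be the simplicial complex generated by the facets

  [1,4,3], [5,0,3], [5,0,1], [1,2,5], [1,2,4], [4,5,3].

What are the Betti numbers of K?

We work with the vertex ordering 0 < 1 < 2 < 3 < 4 < 5. The simplices of K, each written with vertices in increasing order, are:

  0-simplices (6): [0], [1], [2], [3], [4], [5]
  1-simplices (12): [0,1], [0,3], [0,5], [1,2], [1,3], [1,4], [1,5], [2,4], [2,5], [3,4], [3,5], [4,5]
  2-simplices (6): [0,1,5], [0,3,5], [1,2,4], [1,2,5], [1,3,4], [3,4,5]

Hence C_0 ≅ Z^6, C_1 ≅ Z^12, C_2 ≅ Z^6.

∂_1: C_1 → C_0 sends each edge [p,q] (with p < q) to q − p.
As a 6×12 matrix over Z this has rank 5, with invariant factors (1,1,1,1,1).

Boundary ∂_2: C_2 → C_1 acts by ∂[p,q,r] = [q,r] − [p,r] + [p,q]. For instance
  ∂[0,1,5] = [1,5] − [0,5] + [0,1],
  ∂[0,3,5] = [3,5] − [0,5] + [0,3].
As a 12×6 matrix over Z this has rank 6, with invariant factors (1,1,1,1,1,1).

Now H_k = ker ∂_k / im ∂_{k+1}, so:

  H_0: rank C_0 − rank ∂_1 = 6 − 5 = 1, and the invariant factors of ∂_1 are all 1, so H_0 = Z.
  H_1: rank ker ∂_1 − rank ∂_2 = (12 − 5) − 6 = 1, and the invariant factors of ∂_2 are all 1, so H_1 = Z.
  H_2: rank ker ∂_2 − rank ∂_3 = (6 − 6) − 0 = 0, and there is no ∂_3, so H_2 = 0.

As a check, the Euler characteristic is 6 − 12 + 6 = 0, which agrees with 1 − 1 + 0 = 0.

Hence the Betti numbers are b_0 = 1, b_1 = 1, b_2 = 0.

b_0 = 1, b_1 = 1, b_2 = 0.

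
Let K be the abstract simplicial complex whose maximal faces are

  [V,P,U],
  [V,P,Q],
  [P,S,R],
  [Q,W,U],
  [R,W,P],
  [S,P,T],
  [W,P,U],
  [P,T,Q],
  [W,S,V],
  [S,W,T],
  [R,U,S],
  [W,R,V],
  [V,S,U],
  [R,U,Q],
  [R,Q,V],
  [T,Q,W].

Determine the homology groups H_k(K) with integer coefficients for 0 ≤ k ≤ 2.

We work with the vertex ordering P < Q < R < S < T < U < V < W. The simplices of K, each written with vertices in increasing order, are:

  0-simplices (8): P, Q, R, S, T, U, V, W
  1-simplices (24): PQ, PR, PS, PT, PU, PV, PW, QR, QT, QU, QV, QW, RS, RU, RV, RW, ST, SU, SV, SW, TW, UV, UW, VW
  2-simplices (16): PQT, PQV, PRS, PRW, PST, PUV, PUW, QRU, QRV, QTW, QUW, RSU, RVW, STW, SUV, SVW

Hence C_0 ≅ Z^8, C_1 ≅ Z^24, C_2 ≅ Z^16.

The boundary map ∂_1: C_1 → C_0 sends each edge [p,q] (with p < q) to q − p. For instance
  ∂SV = V − S.
The 8×24 boundary matrix has rank 7 and Smith normal form diag(1,1,1,1,1,1,1).

∂_2: C_2 → C_1 maps a triangle to the signed sum of its edges. For instance
  ∂PRS = RS − PS + PR,
  ∂RVW = VW − RW + RV.
The resulting 24×16 matrix has rank 15, and its Smith normal form has invariant factors (1,1,1,1,1,1,1,1,1,1,1,1,1,1,1).

Now H_k = ker ∂_k / im ∂_{k+1}, so:

  H_0: rank C_0 − rank ∂_1 = 8 − 7 = 1, and the invariant factors of ∂_1 are all 1, so H_0 = Z.
  H_1: rank ker ∂_1 − rank ∂_2 = (24 − 7) − 15 = 2, and the invariant factors of ∂_2 are all 1, so H_1 = Z^2.
  H_2: rank ker ∂_2 − rank ∂_3 = (16 − 15) − 0 = 1, and there is no ∂_3, so H_2 = Z.

(K is a triangulation of the torus T^2.)

H_0 = Z,  H_1 = Z^2,  H_2 = Z.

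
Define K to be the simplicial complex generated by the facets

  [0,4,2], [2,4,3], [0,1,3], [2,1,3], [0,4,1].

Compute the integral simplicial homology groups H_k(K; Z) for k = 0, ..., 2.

H_0 ≅ Z,  H_1 ≅ Z,  H_2 = 0.

Fix the vertex order 0 < 1 < 2 < 3 < 4 and write every simplex with vertices in increasing order. Then dim K = 2 and the simplices of K are:

  0-simplices (5): [0], [1], [2], [3], [4]
  1-simplices (10): [0,1], [0,2], [0,3], [0,4], [1,2], [1,3], [1,4], [2,3], [2,4], [3,4]
  2-simplices (5): [0,1,3], [0,1,4], [0,2,4], [1,2,3], [2,3,4]

so the chain groups are C_0 ≅ Z^5, C_1 ≅ Z^10, C_2 ≅ Z^5.

Boundary ∂_1: C_1 → C_0 is given by ∂[p,q] = [q] − [p].
The 5×10 boundary matrix has rank 4 and Smith normal form diag(1,1,1,1).

The boundary map ∂_2: C_2 → C_1 maps a triangle to the signed sum of its edges. For instance
  ∂[1,2,3] = [2,3] − [1,3] + [1,2],
  ∂[0,1,4] = [1,4] − [0,4] + [0,1].
The resulting 10×5 matrix has rank 5, and its Smith normal form has invariant factors (1,1,1,1,1).

From H_k ≅ ker(∂_k) / im(∂_{k+1}) we obtain:

  H_0: rank C_0 − rank ∂_1 = 5 − 4 = 1, and the invariant factors of ∂_1 are all 1, so H_0 ≅ Z.
  H_1: rank ker ∂_1 − rank ∂_2 = (10 − 4) − 5 = 1, and the invariant factors of ∂_2 are all 1, so H_1 ≅ Z.
  H_2: rank ker ∂_2 − rank ∂_3 = (5 − 5) − 0 = 0, and there is no ∂_3, so H_2 ≅ 0.

As a check, the Euler characteristic is 5 − 10 + 5 = 0, which agrees with 1 − 1 + 0 = 0.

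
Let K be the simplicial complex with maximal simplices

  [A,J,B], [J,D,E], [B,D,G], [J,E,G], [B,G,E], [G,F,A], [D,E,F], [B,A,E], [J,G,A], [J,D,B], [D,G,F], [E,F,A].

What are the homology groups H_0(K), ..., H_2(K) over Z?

We work with the vertex ordering A < B < D < E < F < G < J. The simplices of K, each written with vertices in increasing order, are:

  0-simplices (7): A, B, D, E, F, G, J
  1-simplices (18): AB, AE, AF, AG, AJ, BD, BE, BG, BJ, DE, DF, DG, DJ, EF, EG, EJ, FG, GJ
  2-simplices (12): ABE, ABJ, AEF, AFG, AGJ, BDG, BDJ, BEG, DEF, DEJ, DFG, EGJ

so the chain groups are C_0 ≅ Z^7, C_1 ≅ Z^18, C_2 ≅ Z^12.

The boundary map ∂_1: C_1 → C_0 sends each edge [p,q] (with p < q) to q − p. For instance
  ∂AB = B − A.
The resulting 7×18 matrix has rank 6, and its Smith normal form has invariant factors (1,1,1,1,1,1).

The boundary map ∂_2: C_2 → C_1 maps a triangle to the signed sum of its edges. For instance
  ∂BDJ = DJ − BJ + BD,
  ∂BEG = EG − BG + BE.
The resulting 18×12 matrix has rank 12, and its Smith normal form has invariant factors (1,1,1,1,1,1,1,1,1,1,1,2).

Computing H_k = (kernel of ∂_k) / (image of ∂_{k+1}):

  H_0: rank C_0 − rank ∂_1 = 7 − 6 = 1, and the invariant factors of ∂_1 are all 1, so H_0 = Z.
  H_1: rank ker ∂_1 − rank ∂_2 = (18 − 6) − 12 = 0, and ∂_2 has invariant factor 2 > 1, so H_1 = Z/2Z.
  H_2: rank ker ∂_2 − rank ∂_3 = (12 − 12) − 0 = 0, and there is no ∂_3, so H_2 = 0.

H_0 ≅ Z,  H_1 ≅ Z/2Z,  H_2 = 0.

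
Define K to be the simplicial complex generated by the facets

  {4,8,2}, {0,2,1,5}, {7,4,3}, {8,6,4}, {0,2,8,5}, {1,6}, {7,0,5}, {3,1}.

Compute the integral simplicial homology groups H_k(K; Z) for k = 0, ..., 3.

H_0 ≅ Z,  H_1 ≅ Z^3,  H_2 = 0,  H_3 = 0.

We work with the vertex ordering 0 < 1 < 2 < 3 < 4 < 5 < 6 < 7 < 8. The simplices of K, each written with vertices in increasing order, are:

  0-simplices (9): [0], [1], [2], [3], [4], [5], [6], [7], [8]
  1-simplices (20): [0,1], [0,2], [0,5], [0,7], [0,8], [1,2], [1,3], [1,5], [1,6], [2,4], [2,5], [2,8], [3,4], [3,7], [4,6], [4,7], [4,8], [5,7], [5,8], [6,8]
  2-simplices (11): [0,1,2], [0,1,5], [0,2,5], [0,2,8], [0,5,7], [0,5,8], [1,2,5], [2,4,8], [2,5,8], [3,4,7], [4,6,8]
  3-simplices (2): [0,1,2,5], [0,2,5,8]

Hence C_0 ≅ Z^9, C_1 ≅ Z^20, C_2 ≅ Z^11, C_3 ≅ Z^2.

∂_1: C_1 → C_0 maps an edge to its endpoints' difference, ∂[p,q] = q − p. For instance
  ∂[2,4] = [4] − [2].
The resulting 9×20 matrix has rank 8, and its Smith normal form has invariant factors (1,1,1,1,1,1,1,1).

The boundary map ∂_2: C_2 → C_1 acts by ∂[p,q,r] = [q,r] − [p,r] + [p,q]. For instance
  ∂[3,4,7] = [4,7] − [3,7] + [3,4],
  ∂[1,2,5] = [2,5] − [1,5] + [1,2].
The resulting 20×11 matrix has rank 9, and its Smith normal form has invariant factors (1,1,1,1,1,1,1,1,1).

Boundary ∂_3: C_3 → C_2 sends each 3-simplex σ to the alternating sum Σ_i (−1)^i (σ with its i-th vertex removed). For instance
  ∂[0,2,5,8] = [2,5,8] − [0,5,8] + [0,2,8] − [0,2,5],
  ∂[0,1,2,5] = [1,2,5] − [0,2,5] + [0,1,5] − [0,1,2].
The resulting 11×2 matrix has rank 2, and its Smith normal form has invariant factors (1,1).

From H_k ≅ ker(∂_k) / im(∂_{k+1}) we obtain:

  H_0: rank C_0 − rank ∂_1 = 9 − 8 = 1, and the invariant factors of ∂_1 are all 1, so H_0 ≅ Z.
  H_1: rank ker ∂_1 − rank ∂_2 = (20 − 8) − 9 = 3, and the invariant factors of ∂_2 are all 1, so H_1 ≅ Z^3.
  H_2: rank ker ∂_2 − rank ∂_3 = (11 − 9) − 2 = 0, and the invariant factors of ∂_3 are all 1, so H_2 ≅ 0.
  H_3: rank ker ∂_3 − rank ∂_4 = (2 − 2) − 0 = 0, and there is no ∂_4, so H_3 ≅ 0.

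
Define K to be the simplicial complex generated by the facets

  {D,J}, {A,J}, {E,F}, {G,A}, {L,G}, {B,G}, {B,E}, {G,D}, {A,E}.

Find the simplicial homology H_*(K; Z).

H_0 = Z,  H_1 = Z^2.

Fix the vertex order A < B < D < E < F < G < J < L and write every simplex with vertices in increasing order. Then dim K = 1 and the simplices of K are:

  0-simplices (8): A, B, D, E, F, G, J, L
  1-simplices (9): AE, AG, AJ, BE, BG, DG, DJ, EF, GL

giving chain groups C_0 ≅ Z^8, C_1 ≅ Z^9.

Boundary ∂_1: C_1 → C_0 is given by ∂[p,q] = [q] − [p]. For instance
  ∂BG = G − B.
The 8×9 boundary matrix has rank 7 and Smith normal form diag(1,1,1,1,1,1,1).

Computing H_k = (kernel of ∂_k) / (image of ∂_{k+1}):

  H_0: rank C_0 − rank ∂_1 = 8 − 7 = 1, and the invariant factors of ∂_1 are all 1, so H_0 = Z.
  H_1: rank ker ∂_1 − rank ∂_2 = (9 − 7) − 0 = 2, and there is no ∂_2, so H_1 = Z^2.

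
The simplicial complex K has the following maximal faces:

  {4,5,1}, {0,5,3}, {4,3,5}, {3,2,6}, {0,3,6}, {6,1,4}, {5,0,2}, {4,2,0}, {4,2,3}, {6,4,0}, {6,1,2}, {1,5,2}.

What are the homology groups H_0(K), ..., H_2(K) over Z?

Order the vertices as 0 < 1 < 2 < 3 < 4 < 5 < 6. Listing each simplex with vertices in this order, K has dimension 2 with simplices:

  0-simplices (7): [0], [1], [2], [3], [4], [5], [6]
  1-simplices (18): [0,2], [0,3], [0,4], [0,5], [0,6], [1,2], [1,4], [1,5], [1,6], [2,3], [2,4], [2,5], [2,6], [3,4], [3,5], [3,6], [4,5], [4,6]
  2-simplices (12): [0,2,4], [0,2,5], [0,3,5], [0,3,6], [0,4,6], [1,2,5], [1,2,6], [1,4,5], [1,4,6], [2,3,4], [2,3,6], [3,4,5]

so the chain groups are C_0 ≅ Z^7, C_1 ≅ Z^18, C_2 ≅ Z^12.

The boundary map ∂_1: C_1 → C_0 is given by ∂[p,q] = [q] − [p].
The 7×18 boundary matrix has rank 6 and Smith normal form diag(1,1,1,1,1,1).

∂_2: C_2 → C_1 acts by ∂[p,q,r] = [q,r] − [p,r] + [p,q]. For instance
  ∂[1,4,6] = [4,6] − [1,6] + [1,4],
  ∂[0,3,6] = [3,6] − [0,6] + [0,3].
As a 18×12 matrix over Z this has rank 12, with invariant factors (1,1,1,1,1,1,1,1,1,1,1,2).

Reading off H_k = ker ∂_k / im ∂_{k+1}:

  H_0: rank C_0 − rank ∂_1 = 7 − 6 = 1, and the invariant factors of ∂_1 are all 1, so H_0 = Z.
  H_1: rank ker ∂_1 − rank ∂_2 = (18 − 6) − 12 = 0, and ∂_2 has invariant factor 2 > 1, so H_1 = Z/2Z.
  H_2: rank ker ∂_2 − rank ∂_3 = (12 − 12) − 0 = 0, and there is no ∂_3, so H_2 = 0.

As a check, the Euler characteristic is 7 − 18 + 12 = 1, which agrees with 1 − 0 + 0 = 1.

H_0 = Z,  H_1 = Z/2Z,  H_2 = 0.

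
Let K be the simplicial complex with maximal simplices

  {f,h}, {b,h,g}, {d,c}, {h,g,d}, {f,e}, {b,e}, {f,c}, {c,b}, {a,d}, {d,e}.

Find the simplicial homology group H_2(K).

H_2 ≅ 0.

Fix the vertex order a < b < c < d < e < f < g < h and write every simplex with vertices in increasing order. Then dim K = 2 and the simplices of K are:

  0-simplices (8): a, b, c, d, e, f, g, h
  1-simplices (13): ad, bc, be, bg, bh, cd, cf, de, dg, dh, ef, fh, gh
  2-simplices (2): bgh, dgh

Hence C_0 ≅ Z^8, C_1 ≅ Z^13, C_2 ≅ Z^2.

∂_1: C_1 → C_0 maps an edge to its endpoints' difference, ∂[p,q] = q − p.
This gives a 8×13 integer matrix of rank 7; reducing to Smith normal form yields diagonal entries (1,1,1,1,1,1,1).

The boundary map ∂_2: C_2 → C_1 sends each 2-simplex [p,q,r] to [q,r] − [p,r] + [p,q]. For instance
  ∂bgh = gh − bh + bg,
  ∂dgh = gh − dh + dg.
This gives a 13×2 integer matrix of rank 2; reducing to Smith normal form yields diagonal entries (1,1).

From H_k ≅ ker(∂_k) / im(∂_{k+1}) we obtain:

  H_2: rank ker ∂_2 − rank ∂_3 = (2 − 2) − 0 = 0, and there is no ∂_3, so H_2 ≅ 0.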